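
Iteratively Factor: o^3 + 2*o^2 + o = (o + 1)*(o^2 + o) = (o + 1)^2*(o)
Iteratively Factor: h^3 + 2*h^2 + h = (h)*(h^2 + 2*h + 1) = h*(h + 1)*(h + 1)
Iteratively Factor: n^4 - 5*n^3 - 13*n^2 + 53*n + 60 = (n + 3)*(n^3 - 8*n^2 + 11*n + 20) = (n - 5)*(n + 3)*(n^2 - 3*n - 4) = (n - 5)*(n - 4)*(n + 3)*(n + 1)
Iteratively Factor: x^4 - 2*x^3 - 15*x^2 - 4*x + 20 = (x + 2)*(x^3 - 4*x^2 - 7*x + 10) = (x - 5)*(x + 2)*(x^2 + x - 2) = (x - 5)*(x - 1)*(x + 2)*(x + 2)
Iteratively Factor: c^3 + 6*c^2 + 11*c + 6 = (c + 1)*(c^2 + 5*c + 6) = (c + 1)*(c + 3)*(c + 2)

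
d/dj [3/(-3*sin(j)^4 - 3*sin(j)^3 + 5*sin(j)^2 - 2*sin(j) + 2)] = 3*(12*sin(j)^3 + 9*sin(j)^2 - 10*sin(j) + 2)*cos(j)/(3*sin(j)^4 + 3*sin(j)^3 - 5*sin(j)^2 + 2*sin(j) - 2)^2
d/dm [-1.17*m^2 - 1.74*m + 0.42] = -2.34*m - 1.74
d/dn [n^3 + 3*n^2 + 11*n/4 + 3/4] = 3*n^2 + 6*n + 11/4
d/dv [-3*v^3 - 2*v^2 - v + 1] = -9*v^2 - 4*v - 1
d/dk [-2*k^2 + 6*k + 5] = 6 - 4*k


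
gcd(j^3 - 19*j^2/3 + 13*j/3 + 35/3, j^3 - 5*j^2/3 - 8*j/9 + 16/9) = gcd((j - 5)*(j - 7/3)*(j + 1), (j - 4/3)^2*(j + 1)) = j + 1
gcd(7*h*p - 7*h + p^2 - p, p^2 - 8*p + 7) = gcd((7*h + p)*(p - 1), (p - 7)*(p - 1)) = p - 1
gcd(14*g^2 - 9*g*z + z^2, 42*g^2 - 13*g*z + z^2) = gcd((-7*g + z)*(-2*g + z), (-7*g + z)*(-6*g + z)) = -7*g + z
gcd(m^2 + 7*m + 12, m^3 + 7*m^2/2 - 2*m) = m + 4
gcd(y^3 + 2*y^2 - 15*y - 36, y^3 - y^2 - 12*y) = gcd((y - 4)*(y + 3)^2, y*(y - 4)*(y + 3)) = y^2 - y - 12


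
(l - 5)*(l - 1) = l^2 - 6*l + 5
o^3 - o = o*(o - 1)*(o + 1)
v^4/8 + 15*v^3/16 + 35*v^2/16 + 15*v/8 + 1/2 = (v/4 + 1)*(v/2 + 1/4)*(v + 1)*(v + 2)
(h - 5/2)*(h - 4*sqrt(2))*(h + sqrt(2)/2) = h^3 - 7*sqrt(2)*h^2/2 - 5*h^2/2 - 4*h + 35*sqrt(2)*h/4 + 10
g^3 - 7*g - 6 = (g - 3)*(g + 1)*(g + 2)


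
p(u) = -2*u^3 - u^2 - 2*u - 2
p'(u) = -6*u^2 - 2*u - 2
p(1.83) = -21.27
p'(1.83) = -25.75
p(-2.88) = 43.24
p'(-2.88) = -46.01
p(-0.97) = 0.82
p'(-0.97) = -5.71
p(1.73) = -18.81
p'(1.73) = -23.42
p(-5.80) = 366.18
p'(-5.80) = -192.24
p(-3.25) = 62.59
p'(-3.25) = -58.88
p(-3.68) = 91.49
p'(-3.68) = -75.89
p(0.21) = -2.48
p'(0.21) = -2.68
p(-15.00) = 6553.00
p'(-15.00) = -1322.00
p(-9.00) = 1393.00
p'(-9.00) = -470.00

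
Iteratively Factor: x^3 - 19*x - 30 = (x + 2)*(x^2 - 2*x - 15) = (x + 2)*(x + 3)*(x - 5)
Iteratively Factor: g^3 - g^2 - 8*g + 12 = (g + 3)*(g^2 - 4*g + 4) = (g - 2)*(g + 3)*(g - 2)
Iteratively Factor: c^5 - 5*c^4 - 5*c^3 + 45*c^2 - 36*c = (c - 3)*(c^4 - 2*c^3 - 11*c^2 + 12*c) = c*(c - 3)*(c^3 - 2*c^2 - 11*c + 12) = c*(c - 3)*(c + 3)*(c^2 - 5*c + 4) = c*(c - 3)*(c - 1)*(c + 3)*(c - 4)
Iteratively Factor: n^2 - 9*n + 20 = (n - 4)*(n - 5)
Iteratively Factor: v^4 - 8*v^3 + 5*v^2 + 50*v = (v - 5)*(v^3 - 3*v^2 - 10*v) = (v - 5)*(v + 2)*(v^2 - 5*v) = (v - 5)^2*(v + 2)*(v)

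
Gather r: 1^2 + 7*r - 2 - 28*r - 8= -21*r - 9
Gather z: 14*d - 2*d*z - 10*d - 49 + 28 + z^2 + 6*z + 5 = 4*d + z^2 + z*(6 - 2*d) - 16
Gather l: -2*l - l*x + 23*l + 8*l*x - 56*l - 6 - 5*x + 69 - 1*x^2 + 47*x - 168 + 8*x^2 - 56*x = l*(7*x - 35) + 7*x^2 - 14*x - 105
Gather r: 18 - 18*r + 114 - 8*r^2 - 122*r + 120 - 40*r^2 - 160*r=-48*r^2 - 300*r + 252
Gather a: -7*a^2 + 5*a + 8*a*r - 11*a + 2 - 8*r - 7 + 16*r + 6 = -7*a^2 + a*(8*r - 6) + 8*r + 1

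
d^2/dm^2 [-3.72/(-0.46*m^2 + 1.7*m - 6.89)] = (-1.574304*m^2 + 5.81808*m + 3.72*(0.92*m - 1.7)*(1.84*m - 3.4) - 23.580336)/(0.46*m^2 - 1.7*m + 6.89)^3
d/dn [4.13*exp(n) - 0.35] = 4.13*exp(n)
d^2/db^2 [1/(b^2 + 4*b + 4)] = 6/(b^4 + 8*b^3 + 24*b^2 + 32*b + 16)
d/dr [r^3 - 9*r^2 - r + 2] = 3*r^2 - 18*r - 1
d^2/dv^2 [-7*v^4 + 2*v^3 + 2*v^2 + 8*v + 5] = -84*v^2 + 12*v + 4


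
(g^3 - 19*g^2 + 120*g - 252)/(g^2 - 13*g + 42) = g - 6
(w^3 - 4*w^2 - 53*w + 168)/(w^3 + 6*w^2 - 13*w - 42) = (w - 8)/(w + 2)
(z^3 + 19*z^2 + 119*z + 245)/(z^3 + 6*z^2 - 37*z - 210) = (z + 7)/(z - 6)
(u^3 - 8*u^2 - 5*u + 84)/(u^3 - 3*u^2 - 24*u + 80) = (u^2 - 4*u - 21)/(u^2 + u - 20)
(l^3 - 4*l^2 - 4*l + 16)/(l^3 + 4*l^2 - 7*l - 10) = (l^2 - 2*l - 8)/(l^2 + 6*l + 5)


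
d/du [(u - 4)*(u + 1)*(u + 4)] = 3*u^2 + 2*u - 16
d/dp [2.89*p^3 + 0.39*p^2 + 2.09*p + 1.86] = 8.67*p^2 + 0.78*p + 2.09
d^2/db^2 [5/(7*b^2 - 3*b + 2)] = 10*(-49*b^2 + 21*b + (14*b - 3)^2 - 14)/(7*b^2 - 3*b + 2)^3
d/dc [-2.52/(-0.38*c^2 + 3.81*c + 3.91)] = (9.6012 - 1.9152*c)/(-0.38*c^2 + 3.81*c + 3.91)^2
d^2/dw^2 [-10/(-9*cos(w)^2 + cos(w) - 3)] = 10*(324*sin(w)^4 - 55*sin(w)^2 + 147*cos(w)/4 - 27*cos(3*w)/4 - 217)/(9*sin(w)^2 + cos(w) - 12)^3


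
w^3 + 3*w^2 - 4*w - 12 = (w - 2)*(w + 2)*(w + 3)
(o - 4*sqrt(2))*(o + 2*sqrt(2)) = o^2 - 2*sqrt(2)*o - 16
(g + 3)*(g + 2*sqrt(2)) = g^2 + 2*sqrt(2)*g + 3*g + 6*sqrt(2)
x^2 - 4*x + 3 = (x - 3)*(x - 1)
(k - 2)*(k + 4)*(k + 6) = k^3 + 8*k^2 + 4*k - 48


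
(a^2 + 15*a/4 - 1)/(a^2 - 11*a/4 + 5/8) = 2*(a + 4)/(2*a - 5)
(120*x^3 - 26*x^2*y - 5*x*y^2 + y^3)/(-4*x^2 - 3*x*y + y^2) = (-30*x^2 - x*y + y^2)/(x + y)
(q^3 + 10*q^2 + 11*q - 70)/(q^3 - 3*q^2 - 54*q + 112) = (q + 5)/(q - 8)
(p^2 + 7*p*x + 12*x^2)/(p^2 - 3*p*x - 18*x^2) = (-p - 4*x)/(-p + 6*x)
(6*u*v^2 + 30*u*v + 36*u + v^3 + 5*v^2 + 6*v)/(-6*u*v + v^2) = (-6*u*v^2 - 30*u*v - 36*u - v^3 - 5*v^2 - 6*v)/(v*(6*u - v))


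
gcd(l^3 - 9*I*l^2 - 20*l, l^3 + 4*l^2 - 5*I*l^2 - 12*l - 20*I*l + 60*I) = l - 5*I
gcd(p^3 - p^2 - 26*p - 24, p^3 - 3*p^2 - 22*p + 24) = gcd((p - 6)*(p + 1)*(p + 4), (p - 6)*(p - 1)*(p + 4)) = p^2 - 2*p - 24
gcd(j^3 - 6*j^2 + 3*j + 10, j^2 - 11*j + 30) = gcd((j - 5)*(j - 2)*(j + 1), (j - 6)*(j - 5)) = j - 5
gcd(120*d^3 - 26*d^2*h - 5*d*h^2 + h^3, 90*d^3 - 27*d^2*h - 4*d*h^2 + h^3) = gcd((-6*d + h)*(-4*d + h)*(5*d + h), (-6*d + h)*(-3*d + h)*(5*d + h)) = 30*d^2 + d*h - h^2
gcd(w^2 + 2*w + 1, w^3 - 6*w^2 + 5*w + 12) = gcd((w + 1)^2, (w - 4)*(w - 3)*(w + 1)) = w + 1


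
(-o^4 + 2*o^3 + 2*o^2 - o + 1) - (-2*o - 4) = -o^4 + 2*o^3 + 2*o^2 + o + 5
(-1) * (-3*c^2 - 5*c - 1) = 3*c^2 + 5*c + 1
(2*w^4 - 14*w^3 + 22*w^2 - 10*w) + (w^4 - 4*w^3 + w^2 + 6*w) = 3*w^4 - 18*w^3 + 23*w^2 - 4*w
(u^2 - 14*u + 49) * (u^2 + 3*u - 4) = u^4 - 11*u^3 + 3*u^2 + 203*u - 196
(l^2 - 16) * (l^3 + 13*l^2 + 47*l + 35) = l^5 + 13*l^4 + 31*l^3 - 173*l^2 - 752*l - 560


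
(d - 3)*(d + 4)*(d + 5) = d^3 + 6*d^2 - 7*d - 60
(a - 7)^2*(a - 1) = a^3 - 15*a^2 + 63*a - 49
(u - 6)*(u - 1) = u^2 - 7*u + 6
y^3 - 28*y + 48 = (y - 4)*(y - 2)*(y + 6)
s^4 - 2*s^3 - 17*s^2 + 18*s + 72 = (s - 4)*(s - 3)*(s + 2)*(s + 3)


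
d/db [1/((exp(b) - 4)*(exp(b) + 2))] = 2*(1 - exp(b))*exp(b)/(exp(4*b) - 4*exp(3*b) - 12*exp(2*b) + 32*exp(b) + 64)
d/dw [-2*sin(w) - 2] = -2*cos(w)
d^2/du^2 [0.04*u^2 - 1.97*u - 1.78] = 0.0800000000000000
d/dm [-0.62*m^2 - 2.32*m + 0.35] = -1.24*m - 2.32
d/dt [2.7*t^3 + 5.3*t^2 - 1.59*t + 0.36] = 8.1*t^2 + 10.6*t - 1.59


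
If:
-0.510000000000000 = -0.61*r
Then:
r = 0.84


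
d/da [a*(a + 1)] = 2*a + 1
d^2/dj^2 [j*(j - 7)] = 2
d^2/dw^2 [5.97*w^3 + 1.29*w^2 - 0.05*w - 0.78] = 35.82*w + 2.58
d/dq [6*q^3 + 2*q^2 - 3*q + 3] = 18*q^2 + 4*q - 3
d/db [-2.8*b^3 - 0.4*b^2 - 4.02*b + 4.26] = -8.4*b^2 - 0.8*b - 4.02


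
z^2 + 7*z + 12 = (z + 3)*(z + 4)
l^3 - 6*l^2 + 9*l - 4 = (l - 4)*(l - 1)^2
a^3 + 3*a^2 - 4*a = a*(a - 1)*(a + 4)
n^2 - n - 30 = (n - 6)*(n + 5)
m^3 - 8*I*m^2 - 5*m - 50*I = (m - 5*I)^2*(m + 2*I)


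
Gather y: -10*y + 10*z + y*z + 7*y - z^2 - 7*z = y*(z - 3) - z^2 + 3*z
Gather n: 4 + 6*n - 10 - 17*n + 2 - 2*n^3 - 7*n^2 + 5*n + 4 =-2*n^3 - 7*n^2 - 6*n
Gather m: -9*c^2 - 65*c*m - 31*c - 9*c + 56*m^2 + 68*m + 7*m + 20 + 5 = -9*c^2 - 40*c + 56*m^2 + m*(75 - 65*c) + 25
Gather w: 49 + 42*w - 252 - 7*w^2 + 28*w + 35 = -7*w^2 + 70*w - 168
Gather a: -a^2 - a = -a^2 - a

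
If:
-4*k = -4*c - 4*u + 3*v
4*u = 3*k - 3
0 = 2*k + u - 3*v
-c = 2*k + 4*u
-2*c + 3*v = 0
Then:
No Solution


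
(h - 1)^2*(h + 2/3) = h^3 - 4*h^2/3 - h/3 + 2/3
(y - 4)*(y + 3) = y^2 - y - 12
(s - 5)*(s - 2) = s^2 - 7*s + 10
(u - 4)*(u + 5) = u^2 + u - 20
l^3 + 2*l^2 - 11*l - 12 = (l - 3)*(l + 1)*(l + 4)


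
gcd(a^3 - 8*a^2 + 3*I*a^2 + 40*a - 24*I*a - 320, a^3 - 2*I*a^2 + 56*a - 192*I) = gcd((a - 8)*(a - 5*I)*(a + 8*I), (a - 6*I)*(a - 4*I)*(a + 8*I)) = a + 8*I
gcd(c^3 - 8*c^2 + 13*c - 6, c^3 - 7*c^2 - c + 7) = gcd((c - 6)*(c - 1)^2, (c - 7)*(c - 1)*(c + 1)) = c - 1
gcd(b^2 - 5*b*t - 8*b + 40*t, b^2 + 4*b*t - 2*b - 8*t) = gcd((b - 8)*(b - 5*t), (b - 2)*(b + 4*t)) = 1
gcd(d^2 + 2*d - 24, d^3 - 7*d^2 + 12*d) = d - 4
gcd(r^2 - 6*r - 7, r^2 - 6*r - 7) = r^2 - 6*r - 7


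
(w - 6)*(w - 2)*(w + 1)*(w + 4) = w^4 - 3*w^3 - 24*w^2 + 28*w + 48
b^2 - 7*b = b*(b - 7)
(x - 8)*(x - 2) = x^2 - 10*x + 16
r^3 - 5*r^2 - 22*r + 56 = (r - 7)*(r - 2)*(r + 4)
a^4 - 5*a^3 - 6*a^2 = a^2*(a - 6)*(a + 1)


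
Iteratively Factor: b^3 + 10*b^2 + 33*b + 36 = (b + 4)*(b^2 + 6*b + 9) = (b + 3)*(b + 4)*(b + 3)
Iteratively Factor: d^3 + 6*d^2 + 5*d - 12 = (d + 4)*(d^2 + 2*d - 3) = (d + 3)*(d + 4)*(d - 1)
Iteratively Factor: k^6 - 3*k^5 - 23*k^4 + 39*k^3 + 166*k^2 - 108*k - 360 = (k + 3)*(k^5 - 6*k^4 - 5*k^3 + 54*k^2 + 4*k - 120) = (k - 5)*(k + 3)*(k^4 - k^3 - 10*k^2 + 4*k + 24) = (k - 5)*(k + 2)*(k + 3)*(k^3 - 3*k^2 - 4*k + 12) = (k - 5)*(k + 2)^2*(k + 3)*(k^2 - 5*k + 6) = (k - 5)*(k - 2)*(k + 2)^2*(k + 3)*(k - 3)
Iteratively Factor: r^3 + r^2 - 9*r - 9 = (r - 3)*(r^2 + 4*r + 3) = (r - 3)*(r + 3)*(r + 1)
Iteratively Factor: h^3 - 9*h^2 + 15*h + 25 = (h + 1)*(h^2 - 10*h + 25) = (h - 5)*(h + 1)*(h - 5)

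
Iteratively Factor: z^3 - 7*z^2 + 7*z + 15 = (z + 1)*(z^2 - 8*z + 15) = (z - 3)*(z + 1)*(z - 5)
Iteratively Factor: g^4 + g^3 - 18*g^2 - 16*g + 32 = (g + 4)*(g^3 - 3*g^2 - 6*g + 8) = (g + 2)*(g + 4)*(g^2 - 5*g + 4) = (g - 1)*(g + 2)*(g + 4)*(g - 4)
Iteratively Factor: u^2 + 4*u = (u + 4)*(u)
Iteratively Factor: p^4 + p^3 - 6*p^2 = (p)*(p^3 + p^2 - 6*p) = p*(p + 3)*(p^2 - 2*p) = p*(p - 2)*(p + 3)*(p)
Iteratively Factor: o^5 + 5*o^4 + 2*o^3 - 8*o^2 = (o)*(o^4 + 5*o^3 + 2*o^2 - 8*o) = o*(o + 2)*(o^3 + 3*o^2 - 4*o) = o^2*(o + 2)*(o^2 + 3*o - 4) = o^2*(o - 1)*(o + 2)*(o + 4)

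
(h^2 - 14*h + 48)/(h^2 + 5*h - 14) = (h^2 - 14*h + 48)/(h^2 + 5*h - 14)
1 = 1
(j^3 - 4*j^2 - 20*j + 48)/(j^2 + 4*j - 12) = (j^2 - 2*j - 24)/(j + 6)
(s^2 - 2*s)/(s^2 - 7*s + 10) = s/(s - 5)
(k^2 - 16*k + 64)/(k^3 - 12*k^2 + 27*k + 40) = (k - 8)/(k^2 - 4*k - 5)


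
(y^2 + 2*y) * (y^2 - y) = y^4 + y^3 - 2*y^2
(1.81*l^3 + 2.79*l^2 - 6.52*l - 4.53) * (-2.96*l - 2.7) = -5.3576*l^4 - 13.1454*l^3 + 11.7662*l^2 + 31.0128*l + 12.231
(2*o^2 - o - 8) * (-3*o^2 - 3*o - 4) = -6*o^4 - 3*o^3 + 19*o^2 + 28*o + 32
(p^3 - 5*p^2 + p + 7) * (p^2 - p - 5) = p^5 - 6*p^4 + p^3 + 31*p^2 - 12*p - 35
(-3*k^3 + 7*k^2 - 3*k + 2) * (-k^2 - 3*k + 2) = 3*k^5 + 2*k^4 - 24*k^3 + 21*k^2 - 12*k + 4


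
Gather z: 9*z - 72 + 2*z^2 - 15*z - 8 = 2*z^2 - 6*z - 80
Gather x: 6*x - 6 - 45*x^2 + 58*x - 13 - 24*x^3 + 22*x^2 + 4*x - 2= -24*x^3 - 23*x^2 + 68*x - 21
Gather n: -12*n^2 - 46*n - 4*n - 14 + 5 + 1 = -12*n^2 - 50*n - 8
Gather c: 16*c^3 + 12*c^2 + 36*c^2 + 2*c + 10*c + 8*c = 16*c^3 + 48*c^2 + 20*c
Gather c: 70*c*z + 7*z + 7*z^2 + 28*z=70*c*z + 7*z^2 + 35*z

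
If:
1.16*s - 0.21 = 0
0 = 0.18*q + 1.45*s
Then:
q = -1.46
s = 0.18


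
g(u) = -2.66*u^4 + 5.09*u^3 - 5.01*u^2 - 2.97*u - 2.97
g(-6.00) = -4712.31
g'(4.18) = -555.14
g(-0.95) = -11.20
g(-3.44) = -631.73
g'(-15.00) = 39493.08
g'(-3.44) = 645.33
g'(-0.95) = 29.45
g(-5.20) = -2783.58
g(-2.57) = -230.87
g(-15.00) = -152926.92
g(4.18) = -543.23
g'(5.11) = -1075.17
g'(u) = -10.64*u^3 + 15.27*u^2 - 10.02*u - 2.97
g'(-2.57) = 304.25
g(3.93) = -417.60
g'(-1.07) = 38.27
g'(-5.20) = 1958.10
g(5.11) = -1283.49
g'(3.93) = -452.34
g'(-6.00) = 2905.11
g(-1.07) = -15.25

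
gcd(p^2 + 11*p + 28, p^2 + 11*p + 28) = p^2 + 11*p + 28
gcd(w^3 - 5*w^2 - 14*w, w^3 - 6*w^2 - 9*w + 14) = w^2 - 5*w - 14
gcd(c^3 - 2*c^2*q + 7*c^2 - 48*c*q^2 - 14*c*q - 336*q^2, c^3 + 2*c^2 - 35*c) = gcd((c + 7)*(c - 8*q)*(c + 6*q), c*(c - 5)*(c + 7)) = c + 7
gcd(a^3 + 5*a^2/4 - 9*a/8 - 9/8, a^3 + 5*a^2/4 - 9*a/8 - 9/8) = a^3 + 5*a^2/4 - 9*a/8 - 9/8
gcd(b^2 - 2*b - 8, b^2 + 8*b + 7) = 1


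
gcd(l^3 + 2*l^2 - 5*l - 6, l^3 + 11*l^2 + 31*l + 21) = l^2 + 4*l + 3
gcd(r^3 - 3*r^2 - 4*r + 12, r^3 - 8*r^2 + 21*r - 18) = r^2 - 5*r + 6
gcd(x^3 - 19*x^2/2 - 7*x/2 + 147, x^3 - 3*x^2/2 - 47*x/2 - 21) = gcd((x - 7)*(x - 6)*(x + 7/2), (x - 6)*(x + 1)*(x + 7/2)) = x^2 - 5*x/2 - 21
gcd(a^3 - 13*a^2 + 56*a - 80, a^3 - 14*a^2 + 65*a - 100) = a^2 - 9*a + 20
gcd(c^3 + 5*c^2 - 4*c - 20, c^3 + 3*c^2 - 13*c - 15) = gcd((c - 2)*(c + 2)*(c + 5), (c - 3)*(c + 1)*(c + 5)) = c + 5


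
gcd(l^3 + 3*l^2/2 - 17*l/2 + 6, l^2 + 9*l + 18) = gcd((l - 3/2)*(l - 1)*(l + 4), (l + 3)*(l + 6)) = 1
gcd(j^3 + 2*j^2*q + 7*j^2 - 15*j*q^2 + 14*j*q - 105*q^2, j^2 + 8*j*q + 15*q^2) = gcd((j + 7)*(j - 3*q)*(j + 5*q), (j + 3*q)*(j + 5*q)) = j + 5*q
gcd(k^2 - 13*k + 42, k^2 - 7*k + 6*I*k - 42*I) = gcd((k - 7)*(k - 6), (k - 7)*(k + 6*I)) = k - 7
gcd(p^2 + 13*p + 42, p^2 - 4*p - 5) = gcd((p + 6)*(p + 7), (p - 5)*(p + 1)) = 1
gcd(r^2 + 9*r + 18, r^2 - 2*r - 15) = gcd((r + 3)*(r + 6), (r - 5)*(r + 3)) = r + 3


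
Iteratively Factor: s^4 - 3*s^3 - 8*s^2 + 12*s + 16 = (s - 4)*(s^3 + s^2 - 4*s - 4) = (s - 4)*(s + 1)*(s^2 - 4) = (s - 4)*(s + 1)*(s + 2)*(s - 2)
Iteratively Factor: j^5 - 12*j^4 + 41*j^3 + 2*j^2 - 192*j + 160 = (j + 2)*(j^4 - 14*j^3 + 69*j^2 - 136*j + 80) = (j - 4)*(j + 2)*(j^3 - 10*j^2 + 29*j - 20) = (j - 4)*(j - 1)*(j + 2)*(j^2 - 9*j + 20) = (j - 5)*(j - 4)*(j - 1)*(j + 2)*(j - 4)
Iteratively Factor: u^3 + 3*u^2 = (u)*(u^2 + 3*u) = u*(u + 3)*(u)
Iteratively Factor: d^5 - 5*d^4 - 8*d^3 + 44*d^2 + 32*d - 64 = (d - 4)*(d^4 - d^3 - 12*d^2 - 4*d + 16) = (d - 4)^2*(d^3 + 3*d^2 - 4) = (d - 4)^2*(d + 2)*(d^2 + d - 2) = (d - 4)^2*(d - 1)*(d + 2)*(d + 2)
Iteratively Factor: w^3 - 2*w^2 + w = (w - 1)*(w^2 - w) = (w - 1)^2*(w)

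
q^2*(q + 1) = q^3 + q^2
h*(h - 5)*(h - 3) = h^3 - 8*h^2 + 15*h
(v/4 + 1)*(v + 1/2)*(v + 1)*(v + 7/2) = v^4/4 + 9*v^3/4 + 103*v^2/16 + 99*v/16 + 7/4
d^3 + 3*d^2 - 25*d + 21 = (d - 3)*(d - 1)*(d + 7)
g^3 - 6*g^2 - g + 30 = (g - 5)*(g - 3)*(g + 2)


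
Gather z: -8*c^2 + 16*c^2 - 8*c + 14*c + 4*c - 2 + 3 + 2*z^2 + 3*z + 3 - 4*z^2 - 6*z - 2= 8*c^2 + 10*c - 2*z^2 - 3*z + 2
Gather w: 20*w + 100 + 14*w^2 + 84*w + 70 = 14*w^2 + 104*w + 170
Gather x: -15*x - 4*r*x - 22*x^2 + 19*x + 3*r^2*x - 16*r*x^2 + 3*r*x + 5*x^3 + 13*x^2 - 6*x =5*x^3 + x^2*(-16*r - 9) + x*(3*r^2 - r - 2)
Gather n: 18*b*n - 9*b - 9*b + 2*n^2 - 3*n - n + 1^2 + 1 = -18*b + 2*n^2 + n*(18*b - 4) + 2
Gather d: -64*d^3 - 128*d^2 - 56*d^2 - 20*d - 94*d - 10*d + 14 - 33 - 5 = -64*d^3 - 184*d^2 - 124*d - 24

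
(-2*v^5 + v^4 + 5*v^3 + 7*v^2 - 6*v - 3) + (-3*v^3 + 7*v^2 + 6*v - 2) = -2*v^5 + v^4 + 2*v^3 + 14*v^2 - 5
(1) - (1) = 0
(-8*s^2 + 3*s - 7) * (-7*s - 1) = 56*s^3 - 13*s^2 + 46*s + 7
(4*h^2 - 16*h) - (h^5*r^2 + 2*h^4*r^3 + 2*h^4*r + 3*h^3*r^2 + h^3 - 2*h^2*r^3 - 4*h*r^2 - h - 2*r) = -h^5*r^2 - 2*h^4*r^3 - 2*h^4*r - 3*h^3*r^2 - h^3 + 2*h^2*r^3 + 4*h^2 + 4*h*r^2 - 15*h + 2*r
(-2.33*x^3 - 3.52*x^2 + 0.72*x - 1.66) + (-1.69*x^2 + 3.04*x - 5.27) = -2.33*x^3 - 5.21*x^2 + 3.76*x - 6.93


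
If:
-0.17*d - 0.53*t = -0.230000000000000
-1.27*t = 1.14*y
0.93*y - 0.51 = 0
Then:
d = 2.89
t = -0.49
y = 0.55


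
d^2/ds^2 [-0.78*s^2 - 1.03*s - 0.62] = -1.56000000000000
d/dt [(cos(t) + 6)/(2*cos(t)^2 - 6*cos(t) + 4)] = (cos(t)^2 + 12*cos(t) - 20)*sin(t)/(2*(cos(t)^2 - 3*cos(t) + 2)^2)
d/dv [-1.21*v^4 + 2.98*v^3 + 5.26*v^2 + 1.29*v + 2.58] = -4.84*v^3 + 8.94*v^2 + 10.52*v + 1.29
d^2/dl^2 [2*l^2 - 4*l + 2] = 4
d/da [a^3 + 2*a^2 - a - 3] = 3*a^2 + 4*a - 1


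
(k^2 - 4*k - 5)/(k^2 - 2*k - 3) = (k - 5)/(k - 3)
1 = 1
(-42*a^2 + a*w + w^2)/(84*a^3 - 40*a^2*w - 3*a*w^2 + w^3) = (-42*a^2 + a*w + w^2)/(84*a^3 - 40*a^2*w - 3*a*w^2 + w^3)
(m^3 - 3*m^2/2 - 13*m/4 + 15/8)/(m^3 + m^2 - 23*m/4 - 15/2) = (m - 1/2)/(m + 2)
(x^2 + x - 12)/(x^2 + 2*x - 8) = (x - 3)/(x - 2)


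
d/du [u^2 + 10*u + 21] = 2*u + 10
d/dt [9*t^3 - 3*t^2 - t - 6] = 27*t^2 - 6*t - 1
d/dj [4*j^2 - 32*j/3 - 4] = 8*j - 32/3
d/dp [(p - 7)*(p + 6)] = 2*p - 1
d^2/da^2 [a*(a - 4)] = 2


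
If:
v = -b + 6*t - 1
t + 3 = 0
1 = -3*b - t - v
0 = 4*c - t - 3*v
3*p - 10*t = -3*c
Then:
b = 21/2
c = -183/8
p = 103/8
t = -3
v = -59/2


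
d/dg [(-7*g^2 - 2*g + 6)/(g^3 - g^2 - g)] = (7*g^4 + 4*g^3 - 13*g^2 + 12*g + 6)/(g^2*(g^4 - 2*g^3 - g^2 + 2*g + 1))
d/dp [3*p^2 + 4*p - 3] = 6*p + 4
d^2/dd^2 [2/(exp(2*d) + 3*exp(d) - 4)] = 2*(2*(2*exp(d) + 3)^2*exp(d) - (4*exp(d) + 3)*(exp(2*d) + 3*exp(d) - 4))*exp(d)/(exp(2*d) + 3*exp(d) - 4)^3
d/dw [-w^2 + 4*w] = 4 - 2*w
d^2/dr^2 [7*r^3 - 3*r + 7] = 42*r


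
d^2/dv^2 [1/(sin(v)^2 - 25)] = 2*(-2*sin(v)^4 - 47*sin(v)^2 + 25)/(sin(v)^2 - 25)^3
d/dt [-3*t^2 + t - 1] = 1 - 6*t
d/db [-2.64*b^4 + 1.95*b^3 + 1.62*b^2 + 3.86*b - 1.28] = -10.56*b^3 + 5.85*b^2 + 3.24*b + 3.86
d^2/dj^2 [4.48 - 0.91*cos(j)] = 0.91*cos(j)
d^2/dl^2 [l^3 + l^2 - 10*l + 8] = 6*l + 2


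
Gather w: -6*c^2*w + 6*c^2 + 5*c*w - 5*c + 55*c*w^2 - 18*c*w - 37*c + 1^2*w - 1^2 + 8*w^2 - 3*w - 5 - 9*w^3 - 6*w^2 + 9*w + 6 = 6*c^2 - 42*c - 9*w^3 + w^2*(55*c + 2) + w*(-6*c^2 - 13*c + 7)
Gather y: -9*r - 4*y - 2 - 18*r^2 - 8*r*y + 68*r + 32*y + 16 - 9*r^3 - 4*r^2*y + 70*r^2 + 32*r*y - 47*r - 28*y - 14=-9*r^3 + 52*r^2 + 12*r + y*(-4*r^2 + 24*r)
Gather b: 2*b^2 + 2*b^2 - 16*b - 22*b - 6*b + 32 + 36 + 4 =4*b^2 - 44*b + 72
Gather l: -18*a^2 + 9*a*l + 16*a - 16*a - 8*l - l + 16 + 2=-18*a^2 + l*(9*a - 9) + 18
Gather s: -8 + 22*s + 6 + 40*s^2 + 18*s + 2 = 40*s^2 + 40*s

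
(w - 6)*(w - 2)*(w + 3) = w^3 - 5*w^2 - 12*w + 36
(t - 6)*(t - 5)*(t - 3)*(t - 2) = t^4 - 16*t^3 + 91*t^2 - 216*t + 180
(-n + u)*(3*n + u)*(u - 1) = -3*n^2*u + 3*n^2 + 2*n*u^2 - 2*n*u + u^3 - u^2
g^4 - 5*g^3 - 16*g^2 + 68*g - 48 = (g - 6)*(g - 2)*(g - 1)*(g + 4)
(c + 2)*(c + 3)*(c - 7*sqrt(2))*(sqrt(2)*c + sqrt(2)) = sqrt(2)*c^4 - 14*c^3 + 6*sqrt(2)*c^3 - 84*c^2 + 11*sqrt(2)*c^2 - 154*c + 6*sqrt(2)*c - 84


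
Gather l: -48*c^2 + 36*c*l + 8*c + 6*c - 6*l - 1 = -48*c^2 + 14*c + l*(36*c - 6) - 1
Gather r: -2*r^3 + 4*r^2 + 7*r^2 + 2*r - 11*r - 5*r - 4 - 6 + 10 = -2*r^3 + 11*r^2 - 14*r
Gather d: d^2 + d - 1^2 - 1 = d^2 + d - 2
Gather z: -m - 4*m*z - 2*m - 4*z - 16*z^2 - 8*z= -3*m - 16*z^2 + z*(-4*m - 12)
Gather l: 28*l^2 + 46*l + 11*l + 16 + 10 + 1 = 28*l^2 + 57*l + 27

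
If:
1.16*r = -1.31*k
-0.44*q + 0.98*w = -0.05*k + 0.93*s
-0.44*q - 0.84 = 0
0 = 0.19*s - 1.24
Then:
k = 104.589473684211 - 19.6*w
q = -1.91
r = 22.1344827586207*w - 118.113974591652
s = 6.53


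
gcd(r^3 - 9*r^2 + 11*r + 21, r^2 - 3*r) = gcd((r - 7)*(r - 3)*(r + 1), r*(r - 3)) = r - 3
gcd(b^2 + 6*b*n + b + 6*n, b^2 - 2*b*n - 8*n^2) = 1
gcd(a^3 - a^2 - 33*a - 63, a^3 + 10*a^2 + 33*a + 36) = a^2 + 6*a + 9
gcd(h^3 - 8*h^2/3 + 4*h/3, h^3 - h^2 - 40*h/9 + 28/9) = h - 2/3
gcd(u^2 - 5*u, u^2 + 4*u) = u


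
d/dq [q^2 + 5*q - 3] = 2*q + 5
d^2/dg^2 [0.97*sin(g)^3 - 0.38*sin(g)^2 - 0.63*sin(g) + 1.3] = -0.097500000000001*sin(g) + 2.1825*sin(3*g) - 0.76*cos(2*g)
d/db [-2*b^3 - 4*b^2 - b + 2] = -6*b^2 - 8*b - 1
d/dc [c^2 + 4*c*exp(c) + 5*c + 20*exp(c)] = 4*c*exp(c) + 2*c + 24*exp(c) + 5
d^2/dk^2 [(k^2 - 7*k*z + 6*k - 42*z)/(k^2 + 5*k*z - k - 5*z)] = 2*((2*k + 5*z - 1)^2*(k^2 - 7*k*z + 6*k - 42*z) + (k^2 + 5*k*z - k - 5*z)^2 + (k^2 + 5*k*z - k - 5*z)*(-k^2 + 7*k*z - 6*k + 42*z - (2*k - 7*z + 6)*(2*k + 5*z - 1)))/(k^2 + 5*k*z - k - 5*z)^3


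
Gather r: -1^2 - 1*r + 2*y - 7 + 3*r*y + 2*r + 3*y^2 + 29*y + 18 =r*(3*y + 1) + 3*y^2 + 31*y + 10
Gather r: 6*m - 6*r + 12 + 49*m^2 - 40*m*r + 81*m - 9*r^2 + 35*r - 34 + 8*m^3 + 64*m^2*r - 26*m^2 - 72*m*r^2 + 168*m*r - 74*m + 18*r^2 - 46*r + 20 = 8*m^3 + 23*m^2 + 13*m + r^2*(9 - 72*m) + r*(64*m^2 + 128*m - 17) - 2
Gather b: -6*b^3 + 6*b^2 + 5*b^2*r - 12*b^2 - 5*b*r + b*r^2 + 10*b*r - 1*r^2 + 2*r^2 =-6*b^3 + b^2*(5*r - 6) + b*(r^2 + 5*r) + r^2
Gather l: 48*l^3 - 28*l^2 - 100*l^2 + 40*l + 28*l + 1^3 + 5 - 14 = 48*l^3 - 128*l^2 + 68*l - 8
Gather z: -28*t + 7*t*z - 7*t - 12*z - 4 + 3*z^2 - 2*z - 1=-35*t + 3*z^2 + z*(7*t - 14) - 5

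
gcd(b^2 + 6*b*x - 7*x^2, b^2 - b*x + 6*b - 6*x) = -b + x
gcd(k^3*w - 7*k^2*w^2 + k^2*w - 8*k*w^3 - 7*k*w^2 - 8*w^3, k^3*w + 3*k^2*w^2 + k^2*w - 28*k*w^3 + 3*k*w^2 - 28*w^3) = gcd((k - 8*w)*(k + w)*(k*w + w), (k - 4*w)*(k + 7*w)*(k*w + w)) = k*w + w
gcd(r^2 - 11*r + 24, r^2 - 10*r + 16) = r - 8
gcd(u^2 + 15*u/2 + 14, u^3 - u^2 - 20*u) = u + 4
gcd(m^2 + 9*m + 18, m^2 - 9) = m + 3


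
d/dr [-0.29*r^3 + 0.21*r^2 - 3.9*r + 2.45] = -0.87*r^2 + 0.42*r - 3.9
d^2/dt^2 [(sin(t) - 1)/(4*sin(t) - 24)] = 5*(-6*sin(t) + cos(t)^2 + 1)/(4*(sin(t) - 6)^3)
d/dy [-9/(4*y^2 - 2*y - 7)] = 18*(4*y - 1)/(-4*y^2 + 2*y + 7)^2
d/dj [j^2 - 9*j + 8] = 2*j - 9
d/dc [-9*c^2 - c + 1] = -18*c - 1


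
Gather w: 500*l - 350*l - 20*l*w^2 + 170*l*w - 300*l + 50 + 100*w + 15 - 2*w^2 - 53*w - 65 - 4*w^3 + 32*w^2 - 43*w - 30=-150*l - 4*w^3 + w^2*(30 - 20*l) + w*(170*l + 4) - 30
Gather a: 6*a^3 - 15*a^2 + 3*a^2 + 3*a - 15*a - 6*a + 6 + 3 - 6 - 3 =6*a^3 - 12*a^2 - 18*a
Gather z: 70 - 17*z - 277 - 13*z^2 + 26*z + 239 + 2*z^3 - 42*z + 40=2*z^3 - 13*z^2 - 33*z + 72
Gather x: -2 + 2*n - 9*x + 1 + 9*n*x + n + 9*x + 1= 9*n*x + 3*n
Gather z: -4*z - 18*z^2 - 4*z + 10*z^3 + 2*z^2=10*z^3 - 16*z^2 - 8*z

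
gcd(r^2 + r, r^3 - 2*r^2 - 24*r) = r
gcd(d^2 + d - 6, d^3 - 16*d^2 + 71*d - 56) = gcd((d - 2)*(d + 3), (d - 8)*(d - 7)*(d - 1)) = 1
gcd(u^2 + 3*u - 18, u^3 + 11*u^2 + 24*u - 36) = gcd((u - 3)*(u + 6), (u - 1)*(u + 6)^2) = u + 6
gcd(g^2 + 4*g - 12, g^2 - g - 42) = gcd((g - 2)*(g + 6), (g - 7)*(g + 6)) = g + 6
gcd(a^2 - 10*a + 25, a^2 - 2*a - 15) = a - 5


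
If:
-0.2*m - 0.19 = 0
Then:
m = -0.95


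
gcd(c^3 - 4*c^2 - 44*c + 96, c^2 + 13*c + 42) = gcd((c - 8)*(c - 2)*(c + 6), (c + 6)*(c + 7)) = c + 6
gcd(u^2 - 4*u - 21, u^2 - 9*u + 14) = u - 7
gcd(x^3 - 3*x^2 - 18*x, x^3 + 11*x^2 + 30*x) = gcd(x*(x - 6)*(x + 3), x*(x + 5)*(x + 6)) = x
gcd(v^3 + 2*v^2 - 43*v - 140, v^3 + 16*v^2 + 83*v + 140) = v^2 + 9*v + 20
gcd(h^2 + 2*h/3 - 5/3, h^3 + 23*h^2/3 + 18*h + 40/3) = h + 5/3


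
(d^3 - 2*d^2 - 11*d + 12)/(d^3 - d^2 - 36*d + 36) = (d^2 - d - 12)/(d^2 - 36)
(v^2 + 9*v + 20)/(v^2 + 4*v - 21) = (v^2 + 9*v + 20)/(v^2 + 4*v - 21)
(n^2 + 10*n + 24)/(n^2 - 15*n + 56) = (n^2 + 10*n + 24)/(n^2 - 15*n + 56)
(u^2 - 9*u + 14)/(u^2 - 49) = (u - 2)/(u + 7)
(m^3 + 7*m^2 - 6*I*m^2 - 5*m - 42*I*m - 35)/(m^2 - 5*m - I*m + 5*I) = (m^2 + m*(7 - 5*I) - 35*I)/(m - 5)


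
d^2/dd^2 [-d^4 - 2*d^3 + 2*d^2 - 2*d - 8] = -12*d^2 - 12*d + 4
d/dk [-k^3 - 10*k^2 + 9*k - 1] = -3*k^2 - 20*k + 9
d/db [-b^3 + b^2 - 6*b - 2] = -3*b^2 + 2*b - 6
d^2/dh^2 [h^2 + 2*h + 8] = 2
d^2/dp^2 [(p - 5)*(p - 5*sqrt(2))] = 2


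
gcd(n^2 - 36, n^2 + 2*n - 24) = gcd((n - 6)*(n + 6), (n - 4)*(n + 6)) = n + 6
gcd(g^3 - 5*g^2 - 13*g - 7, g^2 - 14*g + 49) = g - 7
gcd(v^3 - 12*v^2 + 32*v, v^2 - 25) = 1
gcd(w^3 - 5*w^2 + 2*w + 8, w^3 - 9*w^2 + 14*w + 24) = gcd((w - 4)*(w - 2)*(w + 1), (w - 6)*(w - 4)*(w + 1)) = w^2 - 3*w - 4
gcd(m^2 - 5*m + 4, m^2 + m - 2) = m - 1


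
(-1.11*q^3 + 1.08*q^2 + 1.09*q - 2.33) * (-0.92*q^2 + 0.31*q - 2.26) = 1.0212*q^5 - 1.3377*q^4 + 1.8406*q^3 + 0.0407000000000002*q^2 - 3.1857*q + 5.2658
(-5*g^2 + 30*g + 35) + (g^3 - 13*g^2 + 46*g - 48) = g^3 - 18*g^2 + 76*g - 13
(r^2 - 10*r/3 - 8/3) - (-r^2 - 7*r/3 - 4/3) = 2*r^2 - r - 4/3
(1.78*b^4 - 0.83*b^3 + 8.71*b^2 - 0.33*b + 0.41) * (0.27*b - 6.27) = 0.4806*b^5 - 11.3847*b^4 + 7.5558*b^3 - 54.7008*b^2 + 2.1798*b - 2.5707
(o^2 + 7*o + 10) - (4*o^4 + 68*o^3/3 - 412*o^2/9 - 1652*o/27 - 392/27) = -4*o^4 - 68*o^3/3 + 421*o^2/9 + 1841*o/27 + 662/27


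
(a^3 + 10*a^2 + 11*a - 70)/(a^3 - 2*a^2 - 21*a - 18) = (-a^3 - 10*a^2 - 11*a + 70)/(-a^3 + 2*a^2 + 21*a + 18)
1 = 1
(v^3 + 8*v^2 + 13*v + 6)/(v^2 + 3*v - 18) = (v^2 + 2*v + 1)/(v - 3)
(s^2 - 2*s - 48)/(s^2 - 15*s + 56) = (s + 6)/(s - 7)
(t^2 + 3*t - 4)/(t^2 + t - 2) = (t + 4)/(t + 2)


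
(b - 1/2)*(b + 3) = b^2 + 5*b/2 - 3/2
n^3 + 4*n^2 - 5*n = n*(n - 1)*(n + 5)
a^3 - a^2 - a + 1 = (a - 1)^2*(a + 1)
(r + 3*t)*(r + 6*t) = r^2 + 9*r*t + 18*t^2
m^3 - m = m*(m - 1)*(m + 1)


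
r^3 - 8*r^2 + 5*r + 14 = (r - 7)*(r - 2)*(r + 1)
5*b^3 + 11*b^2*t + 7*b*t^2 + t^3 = (b + t)^2*(5*b + t)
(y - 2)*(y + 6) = y^2 + 4*y - 12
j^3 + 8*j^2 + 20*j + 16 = (j + 2)^2*(j + 4)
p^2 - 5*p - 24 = (p - 8)*(p + 3)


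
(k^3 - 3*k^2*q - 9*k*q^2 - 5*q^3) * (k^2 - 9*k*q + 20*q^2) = k^5 - 12*k^4*q + 38*k^3*q^2 + 16*k^2*q^3 - 135*k*q^4 - 100*q^5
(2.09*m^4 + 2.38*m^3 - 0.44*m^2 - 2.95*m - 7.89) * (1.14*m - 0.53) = 2.3826*m^5 + 1.6055*m^4 - 1.763*m^3 - 3.1298*m^2 - 7.4311*m + 4.1817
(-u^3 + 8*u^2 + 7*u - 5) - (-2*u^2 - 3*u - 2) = -u^3 + 10*u^2 + 10*u - 3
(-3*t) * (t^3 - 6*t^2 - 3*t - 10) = -3*t^4 + 18*t^3 + 9*t^2 + 30*t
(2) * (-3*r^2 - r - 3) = -6*r^2 - 2*r - 6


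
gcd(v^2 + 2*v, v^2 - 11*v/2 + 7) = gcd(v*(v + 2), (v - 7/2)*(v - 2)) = 1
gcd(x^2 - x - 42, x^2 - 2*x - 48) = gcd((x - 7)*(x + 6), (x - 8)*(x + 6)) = x + 6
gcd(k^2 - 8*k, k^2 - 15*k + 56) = k - 8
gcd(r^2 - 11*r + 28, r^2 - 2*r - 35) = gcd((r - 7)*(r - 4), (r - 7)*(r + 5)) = r - 7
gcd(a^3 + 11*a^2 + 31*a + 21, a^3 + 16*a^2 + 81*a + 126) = a^2 + 10*a + 21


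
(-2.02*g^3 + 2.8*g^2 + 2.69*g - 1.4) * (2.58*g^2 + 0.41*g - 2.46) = -5.2116*g^5 + 6.3958*g^4 + 13.0574*g^3 - 9.3971*g^2 - 7.1914*g + 3.444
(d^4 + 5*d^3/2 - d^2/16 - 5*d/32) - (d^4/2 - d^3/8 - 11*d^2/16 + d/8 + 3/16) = d^4/2 + 21*d^3/8 + 5*d^2/8 - 9*d/32 - 3/16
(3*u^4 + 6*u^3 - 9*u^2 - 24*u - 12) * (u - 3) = 3*u^5 - 3*u^4 - 27*u^3 + 3*u^2 + 60*u + 36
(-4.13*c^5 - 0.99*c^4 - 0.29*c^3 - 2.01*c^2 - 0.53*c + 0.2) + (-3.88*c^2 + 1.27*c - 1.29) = -4.13*c^5 - 0.99*c^4 - 0.29*c^3 - 5.89*c^2 + 0.74*c - 1.09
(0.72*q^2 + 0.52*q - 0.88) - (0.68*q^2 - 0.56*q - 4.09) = 0.0399999999999999*q^2 + 1.08*q + 3.21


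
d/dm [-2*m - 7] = -2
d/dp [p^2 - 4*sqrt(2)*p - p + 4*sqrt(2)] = 2*p - 4*sqrt(2) - 1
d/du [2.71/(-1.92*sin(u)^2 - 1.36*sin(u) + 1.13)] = (10.4064*sin(u) + 3.6856)*cos(u)/(1.92*sin(u)^2 + 1.36*sin(u) - 1.13)^2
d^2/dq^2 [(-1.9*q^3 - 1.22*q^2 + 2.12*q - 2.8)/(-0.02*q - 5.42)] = (0.00152*q^3 + 1.23576*q^2 + 334.89096*q + 72.140272)/(8.0e-6*q^3 + 0.006504*q^2 + 1.762584*q + 159.220088)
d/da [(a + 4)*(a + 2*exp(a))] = 2*a*exp(a) + 2*a + 10*exp(a) + 4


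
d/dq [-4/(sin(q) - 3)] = 4*cos(q)/(sin(q) - 3)^2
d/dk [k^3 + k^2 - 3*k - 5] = 3*k^2 + 2*k - 3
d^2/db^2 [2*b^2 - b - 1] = 4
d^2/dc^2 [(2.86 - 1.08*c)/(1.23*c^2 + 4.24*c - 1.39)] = (-(1.08*c - 2.86)*(2.46*c + 4.24)*(4.92*c + 8.48) + (7.9704*c + 2.1228)*(1.23*c^2 + 4.24*c - 1.39))/(1.23*c^2 + 4.24*c - 1.39)^3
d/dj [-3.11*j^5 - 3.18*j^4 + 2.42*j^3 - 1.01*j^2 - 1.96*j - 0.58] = -15.55*j^4 - 12.72*j^3 + 7.26*j^2 - 2.02*j - 1.96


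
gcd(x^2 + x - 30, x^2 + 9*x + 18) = x + 6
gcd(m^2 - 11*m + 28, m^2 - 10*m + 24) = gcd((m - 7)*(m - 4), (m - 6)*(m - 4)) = m - 4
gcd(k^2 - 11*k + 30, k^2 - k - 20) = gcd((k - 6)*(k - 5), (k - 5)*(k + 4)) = k - 5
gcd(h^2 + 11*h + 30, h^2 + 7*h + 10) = h + 5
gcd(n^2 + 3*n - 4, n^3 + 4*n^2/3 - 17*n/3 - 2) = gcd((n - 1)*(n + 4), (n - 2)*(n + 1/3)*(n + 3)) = 1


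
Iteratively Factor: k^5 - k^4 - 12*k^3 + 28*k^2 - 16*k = (k)*(k^4 - k^3 - 12*k^2 + 28*k - 16) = k*(k - 2)*(k^3 + k^2 - 10*k + 8) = k*(k - 2)^2*(k^2 + 3*k - 4) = k*(k - 2)^2*(k - 1)*(k + 4)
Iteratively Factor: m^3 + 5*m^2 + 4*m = (m)*(m^2 + 5*m + 4) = m*(m + 1)*(m + 4)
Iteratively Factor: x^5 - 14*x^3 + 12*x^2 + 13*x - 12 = (x + 4)*(x^4 - 4*x^3 + 2*x^2 + 4*x - 3) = (x - 3)*(x + 4)*(x^3 - x^2 - x + 1) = (x - 3)*(x + 1)*(x + 4)*(x^2 - 2*x + 1) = (x - 3)*(x - 1)*(x + 1)*(x + 4)*(x - 1)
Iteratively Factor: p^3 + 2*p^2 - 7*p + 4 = (p + 4)*(p^2 - 2*p + 1) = (p - 1)*(p + 4)*(p - 1)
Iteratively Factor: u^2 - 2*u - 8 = (u + 2)*(u - 4)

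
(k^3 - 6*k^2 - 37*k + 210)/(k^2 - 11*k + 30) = (k^2 - k - 42)/(k - 6)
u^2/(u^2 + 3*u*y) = u/(u + 3*y)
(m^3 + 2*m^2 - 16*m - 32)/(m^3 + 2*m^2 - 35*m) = (m^3 + 2*m^2 - 16*m - 32)/(m*(m^2 + 2*m - 35))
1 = 1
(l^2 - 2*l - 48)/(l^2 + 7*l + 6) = (l - 8)/(l + 1)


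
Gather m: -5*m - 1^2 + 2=1 - 5*m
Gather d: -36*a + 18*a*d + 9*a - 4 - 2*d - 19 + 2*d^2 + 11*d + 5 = -27*a + 2*d^2 + d*(18*a + 9) - 18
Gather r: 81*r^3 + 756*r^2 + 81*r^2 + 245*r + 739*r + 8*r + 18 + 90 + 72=81*r^3 + 837*r^2 + 992*r + 180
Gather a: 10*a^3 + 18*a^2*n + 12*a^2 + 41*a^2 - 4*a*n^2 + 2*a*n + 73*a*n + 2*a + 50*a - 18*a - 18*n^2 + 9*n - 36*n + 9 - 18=10*a^3 + a^2*(18*n + 53) + a*(-4*n^2 + 75*n + 34) - 18*n^2 - 27*n - 9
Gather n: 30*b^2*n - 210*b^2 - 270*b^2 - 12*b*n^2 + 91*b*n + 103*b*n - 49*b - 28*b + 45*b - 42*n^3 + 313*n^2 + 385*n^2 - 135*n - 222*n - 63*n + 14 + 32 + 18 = -480*b^2 - 32*b - 42*n^3 + n^2*(698 - 12*b) + n*(30*b^2 + 194*b - 420) + 64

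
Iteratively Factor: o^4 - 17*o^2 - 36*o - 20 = (o + 1)*(o^3 - o^2 - 16*o - 20) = (o - 5)*(o + 1)*(o^2 + 4*o + 4) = (o - 5)*(o + 1)*(o + 2)*(o + 2)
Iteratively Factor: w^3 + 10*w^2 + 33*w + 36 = (w + 3)*(w^2 + 7*w + 12) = (w + 3)^2*(w + 4)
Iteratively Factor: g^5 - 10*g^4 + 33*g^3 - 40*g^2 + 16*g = (g - 4)*(g^4 - 6*g^3 + 9*g^2 - 4*g) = g*(g - 4)*(g^3 - 6*g^2 + 9*g - 4) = g*(g - 4)*(g - 1)*(g^2 - 5*g + 4) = g*(g - 4)^2*(g - 1)*(g - 1)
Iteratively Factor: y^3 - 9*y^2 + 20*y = (y - 4)*(y^2 - 5*y) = (y - 5)*(y - 4)*(y)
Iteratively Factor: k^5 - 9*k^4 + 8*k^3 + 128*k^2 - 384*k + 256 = (k + 4)*(k^4 - 13*k^3 + 60*k^2 - 112*k + 64) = (k - 4)*(k + 4)*(k^3 - 9*k^2 + 24*k - 16) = (k - 4)*(k - 1)*(k + 4)*(k^2 - 8*k + 16) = (k - 4)^2*(k - 1)*(k + 4)*(k - 4)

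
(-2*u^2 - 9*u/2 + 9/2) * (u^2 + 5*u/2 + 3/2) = -2*u^4 - 19*u^3/2 - 39*u^2/4 + 9*u/2 + 27/4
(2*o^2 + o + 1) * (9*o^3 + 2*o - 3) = 18*o^5 + 9*o^4 + 13*o^3 - 4*o^2 - o - 3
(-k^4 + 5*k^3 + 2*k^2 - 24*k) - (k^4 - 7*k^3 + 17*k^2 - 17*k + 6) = -2*k^4 + 12*k^3 - 15*k^2 - 7*k - 6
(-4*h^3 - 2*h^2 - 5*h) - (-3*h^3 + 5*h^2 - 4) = -h^3 - 7*h^2 - 5*h + 4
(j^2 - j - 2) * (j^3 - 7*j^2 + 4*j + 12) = j^5 - 8*j^4 + 9*j^3 + 22*j^2 - 20*j - 24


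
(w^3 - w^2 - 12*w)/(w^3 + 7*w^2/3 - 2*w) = 3*(w - 4)/(3*w - 2)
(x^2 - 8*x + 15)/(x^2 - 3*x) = (x - 5)/x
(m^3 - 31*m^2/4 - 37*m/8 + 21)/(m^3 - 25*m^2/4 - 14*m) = (m - 3/2)/m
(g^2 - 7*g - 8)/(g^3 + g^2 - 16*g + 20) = (g^2 - 7*g - 8)/(g^3 + g^2 - 16*g + 20)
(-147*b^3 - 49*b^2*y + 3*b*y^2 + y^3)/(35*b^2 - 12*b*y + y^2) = (21*b^2 + 10*b*y + y^2)/(-5*b + y)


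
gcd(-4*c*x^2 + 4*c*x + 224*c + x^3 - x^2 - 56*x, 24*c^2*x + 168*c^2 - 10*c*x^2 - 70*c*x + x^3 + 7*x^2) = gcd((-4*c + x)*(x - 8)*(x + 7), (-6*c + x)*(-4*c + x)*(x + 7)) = -4*c*x - 28*c + x^2 + 7*x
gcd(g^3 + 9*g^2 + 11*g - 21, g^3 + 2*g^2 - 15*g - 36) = g + 3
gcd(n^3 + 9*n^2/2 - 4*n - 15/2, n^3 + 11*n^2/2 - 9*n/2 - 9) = n^2 - n/2 - 3/2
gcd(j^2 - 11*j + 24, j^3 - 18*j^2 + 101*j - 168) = j^2 - 11*j + 24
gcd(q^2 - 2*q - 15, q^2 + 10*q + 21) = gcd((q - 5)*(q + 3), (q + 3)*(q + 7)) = q + 3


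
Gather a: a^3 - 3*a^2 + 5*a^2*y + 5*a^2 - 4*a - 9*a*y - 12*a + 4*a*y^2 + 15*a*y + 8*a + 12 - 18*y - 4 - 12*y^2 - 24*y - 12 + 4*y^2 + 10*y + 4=a^3 + a^2*(5*y + 2) + a*(4*y^2 + 6*y - 8) - 8*y^2 - 32*y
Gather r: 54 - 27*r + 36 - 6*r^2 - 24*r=-6*r^2 - 51*r + 90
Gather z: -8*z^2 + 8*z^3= 8*z^3 - 8*z^2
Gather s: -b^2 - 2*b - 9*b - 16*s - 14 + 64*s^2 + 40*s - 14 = -b^2 - 11*b + 64*s^2 + 24*s - 28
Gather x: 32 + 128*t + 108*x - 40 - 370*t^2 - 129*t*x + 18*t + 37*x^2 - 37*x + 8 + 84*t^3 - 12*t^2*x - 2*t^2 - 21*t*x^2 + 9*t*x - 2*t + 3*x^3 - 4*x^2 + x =84*t^3 - 372*t^2 + 144*t + 3*x^3 + x^2*(33 - 21*t) + x*(-12*t^2 - 120*t + 72)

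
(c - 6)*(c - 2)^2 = c^3 - 10*c^2 + 28*c - 24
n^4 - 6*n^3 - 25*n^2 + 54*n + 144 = (n - 8)*(n - 3)*(n + 2)*(n + 3)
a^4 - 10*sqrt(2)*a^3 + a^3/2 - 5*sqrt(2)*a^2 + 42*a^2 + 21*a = a*(a + 1/2)*(a - 7*sqrt(2))*(a - 3*sqrt(2))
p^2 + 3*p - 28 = (p - 4)*(p + 7)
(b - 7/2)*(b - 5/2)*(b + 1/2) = b^3 - 11*b^2/2 + 23*b/4 + 35/8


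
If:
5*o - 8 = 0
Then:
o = 8/5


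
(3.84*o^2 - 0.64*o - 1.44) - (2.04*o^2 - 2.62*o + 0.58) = 1.8*o^2 + 1.98*o - 2.02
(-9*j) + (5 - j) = 5 - 10*j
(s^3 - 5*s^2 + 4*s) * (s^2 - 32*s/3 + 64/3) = s^5 - 47*s^4/3 + 236*s^3/3 - 448*s^2/3 + 256*s/3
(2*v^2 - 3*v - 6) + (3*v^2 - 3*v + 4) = 5*v^2 - 6*v - 2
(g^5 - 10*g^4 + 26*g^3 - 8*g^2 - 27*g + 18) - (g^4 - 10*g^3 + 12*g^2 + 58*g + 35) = g^5 - 11*g^4 + 36*g^3 - 20*g^2 - 85*g - 17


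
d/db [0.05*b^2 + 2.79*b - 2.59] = 0.1*b + 2.79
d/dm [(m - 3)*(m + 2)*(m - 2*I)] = 3*m^2 + m*(-2 - 4*I) - 6 + 2*I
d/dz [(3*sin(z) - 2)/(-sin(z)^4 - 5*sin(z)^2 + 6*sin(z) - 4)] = (9*sin(z)^3 - 8*sin(z)^2 + 15*sin(z) - 20)*sin(z)*cos(z)/(sin(z)^4 + 5*sin(z)^2 - 6*sin(z) + 4)^2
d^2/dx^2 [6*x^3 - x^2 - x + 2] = 36*x - 2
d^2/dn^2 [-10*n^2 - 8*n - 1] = -20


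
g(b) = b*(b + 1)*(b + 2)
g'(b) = b*(b + 1) + b*(b + 2) + (b + 1)*(b + 2) = 3*b^2 + 6*b + 2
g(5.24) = 236.73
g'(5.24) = 115.81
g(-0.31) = -0.36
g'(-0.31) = 0.43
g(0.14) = 0.34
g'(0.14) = 2.90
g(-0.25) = -0.33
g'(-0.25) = 0.69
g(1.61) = 15.17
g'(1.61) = 19.44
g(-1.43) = 0.35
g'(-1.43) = -0.45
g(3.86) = 109.93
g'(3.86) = 69.86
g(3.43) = 82.51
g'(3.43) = 57.87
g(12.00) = 2184.00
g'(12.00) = 506.00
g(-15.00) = -2730.00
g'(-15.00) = 587.00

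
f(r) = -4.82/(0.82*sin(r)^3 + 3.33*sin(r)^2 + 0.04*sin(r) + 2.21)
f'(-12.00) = 1.60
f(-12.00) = -1.45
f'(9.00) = -1.73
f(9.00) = -1.69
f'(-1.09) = -0.49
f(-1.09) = -1.14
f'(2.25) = -0.94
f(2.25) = -1.04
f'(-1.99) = 0.42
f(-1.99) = -1.11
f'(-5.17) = 0.56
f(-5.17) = -0.87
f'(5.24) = -0.55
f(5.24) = -1.17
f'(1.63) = -0.06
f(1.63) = -0.76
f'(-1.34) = -0.22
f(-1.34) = -1.05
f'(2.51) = -1.48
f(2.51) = -1.35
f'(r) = -4.82*(-2.46*sin(r)^2*cos(r) - 6.66*sin(r)*cos(r) - 0.04*cos(r))/(0.82*sin(r)^3 + 3.33*sin(r)^2 + 0.04*sin(r) + 2.21)^2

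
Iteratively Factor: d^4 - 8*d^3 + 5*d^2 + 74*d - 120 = (d - 4)*(d^3 - 4*d^2 - 11*d + 30) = (d - 4)*(d + 3)*(d^2 - 7*d + 10) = (d - 4)*(d - 2)*(d + 3)*(d - 5)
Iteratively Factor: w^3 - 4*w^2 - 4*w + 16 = (w - 2)*(w^2 - 2*w - 8) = (w - 4)*(w - 2)*(w + 2)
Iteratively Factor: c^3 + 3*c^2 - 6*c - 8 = (c + 1)*(c^2 + 2*c - 8) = (c + 1)*(c + 4)*(c - 2)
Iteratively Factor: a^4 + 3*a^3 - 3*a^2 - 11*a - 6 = (a - 2)*(a^3 + 5*a^2 + 7*a + 3) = (a - 2)*(a + 1)*(a^2 + 4*a + 3) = (a - 2)*(a + 1)^2*(a + 3)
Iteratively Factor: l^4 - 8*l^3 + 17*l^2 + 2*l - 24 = (l - 3)*(l^3 - 5*l^2 + 2*l + 8) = (l - 4)*(l - 3)*(l^2 - l - 2) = (l - 4)*(l - 3)*(l - 2)*(l + 1)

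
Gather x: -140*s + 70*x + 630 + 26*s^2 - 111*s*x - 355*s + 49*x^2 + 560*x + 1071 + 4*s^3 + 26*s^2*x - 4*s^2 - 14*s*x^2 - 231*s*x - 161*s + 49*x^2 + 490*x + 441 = 4*s^3 + 22*s^2 - 656*s + x^2*(98 - 14*s) + x*(26*s^2 - 342*s + 1120) + 2142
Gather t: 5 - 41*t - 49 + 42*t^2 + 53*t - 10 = 42*t^2 + 12*t - 54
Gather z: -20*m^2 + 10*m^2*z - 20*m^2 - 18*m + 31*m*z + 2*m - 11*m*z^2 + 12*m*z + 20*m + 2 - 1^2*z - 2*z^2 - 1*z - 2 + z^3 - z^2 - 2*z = -40*m^2 + 4*m + z^3 + z^2*(-11*m - 3) + z*(10*m^2 + 43*m - 4)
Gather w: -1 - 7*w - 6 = -7*w - 7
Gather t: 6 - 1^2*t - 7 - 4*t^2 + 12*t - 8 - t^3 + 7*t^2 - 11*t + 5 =-t^3 + 3*t^2 - 4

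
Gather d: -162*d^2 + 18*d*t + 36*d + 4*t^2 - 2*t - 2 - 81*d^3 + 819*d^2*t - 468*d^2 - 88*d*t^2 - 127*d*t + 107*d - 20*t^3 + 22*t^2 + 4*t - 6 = -81*d^3 + d^2*(819*t - 630) + d*(-88*t^2 - 109*t + 143) - 20*t^3 + 26*t^2 + 2*t - 8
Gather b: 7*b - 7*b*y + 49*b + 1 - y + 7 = b*(56 - 7*y) - y + 8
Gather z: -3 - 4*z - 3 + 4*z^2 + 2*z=4*z^2 - 2*z - 6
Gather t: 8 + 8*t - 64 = 8*t - 56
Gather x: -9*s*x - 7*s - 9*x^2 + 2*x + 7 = -7*s - 9*x^2 + x*(2 - 9*s) + 7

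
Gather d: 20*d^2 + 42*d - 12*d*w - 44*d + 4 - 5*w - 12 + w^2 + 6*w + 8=20*d^2 + d*(-12*w - 2) + w^2 + w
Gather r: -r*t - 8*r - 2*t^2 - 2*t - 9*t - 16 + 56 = r*(-t - 8) - 2*t^2 - 11*t + 40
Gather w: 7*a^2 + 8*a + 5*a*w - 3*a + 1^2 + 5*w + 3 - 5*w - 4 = 7*a^2 + 5*a*w + 5*a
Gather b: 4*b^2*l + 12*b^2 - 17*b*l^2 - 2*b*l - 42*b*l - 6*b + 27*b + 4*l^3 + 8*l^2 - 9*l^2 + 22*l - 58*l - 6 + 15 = b^2*(4*l + 12) + b*(-17*l^2 - 44*l + 21) + 4*l^3 - l^2 - 36*l + 9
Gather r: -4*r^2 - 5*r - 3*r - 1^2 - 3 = -4*r^2 - 8*r - 4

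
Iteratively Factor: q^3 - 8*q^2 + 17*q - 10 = (q - 1)*(q^2 - 7*q + 10) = (q - 2)*(q - 1)*(q - 5)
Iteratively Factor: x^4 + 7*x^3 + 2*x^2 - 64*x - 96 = (x + 4)*(x^3 + 3*x^2 - 10*x - 24) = (x + 2)*(x + 4)*(x^2 + x - 12) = (x + 2)*(x + 4)^2*(x - 3)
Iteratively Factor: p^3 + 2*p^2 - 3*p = (p)*(p^2 + 2*p - 3) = p*(p + 3)*(p - 1)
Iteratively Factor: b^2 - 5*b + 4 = (b - 4)*(b - 1)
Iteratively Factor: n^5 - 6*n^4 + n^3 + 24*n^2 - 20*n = (n - 1)*(n^4 - 5*n^3 - 4*n^2 + 20*n) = (n - 2)*(n - 1)*(n^3 - 3*n^2 - 10*n) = (n - 5)*(n - 2)*(n - 1)*(n^2 + 2*n) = (n - 5)*(n - 2)*(n - 1)*(n + 2)*(n)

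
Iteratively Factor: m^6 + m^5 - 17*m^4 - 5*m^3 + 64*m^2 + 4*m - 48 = (m + 2)*(m^5 - m^4 - 15*m^3 + 25*m^2 + 14*m - 24) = (m + 2)*(m + 4)*(m^4 - 5*m^3 + 5*m^2 + 5*m - 6) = (m - 3)*(m + 2)*(m + 4)*(m^3 - 2*m^2 - m + 2) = (m - 3)*(m - 2)*(m + 2)*(m + 4)*(m^2 - 1) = (m - 3)*(m - 2)*(m + 1)*(m + 2)*(m + 4)*(m - 1)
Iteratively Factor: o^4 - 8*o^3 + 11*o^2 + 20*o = (o)*(o^3 - 8*o^2 + 11*o + 20) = o*(o - 5)*(o^2 - 3*o - 4) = o*(o - 5)*(o - 4)*(o + 1)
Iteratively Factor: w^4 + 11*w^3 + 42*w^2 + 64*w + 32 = (w + 1)*(w^3 + 10*w^2 + 32*w + 32) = (w + 1)*(w + 2)*(w^2 + 8*w + 16) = (w + 1)*(w + 2)*(w + 4)*(w + 4)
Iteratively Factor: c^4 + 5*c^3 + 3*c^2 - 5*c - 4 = (c + 4)*(c^3 + c^2 - c - 1) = (c + 1)*(c + 4)*(c^2 - 1) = (c - 1)*(c + 1)*(c + 4)*(c + 1)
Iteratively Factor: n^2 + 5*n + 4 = (n + 1)*(n + 4)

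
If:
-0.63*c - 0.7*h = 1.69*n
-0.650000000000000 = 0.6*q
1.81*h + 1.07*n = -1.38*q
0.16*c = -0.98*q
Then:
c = 6.64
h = 3.03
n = -3.73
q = -1.08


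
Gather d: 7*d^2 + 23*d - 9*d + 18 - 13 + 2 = 7*d^2 + 14*d + 7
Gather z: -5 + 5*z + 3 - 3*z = 2*z - 2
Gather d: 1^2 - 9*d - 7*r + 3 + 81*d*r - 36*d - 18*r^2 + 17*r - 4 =d*(81*r - 45) - 18*r^2 + 10*r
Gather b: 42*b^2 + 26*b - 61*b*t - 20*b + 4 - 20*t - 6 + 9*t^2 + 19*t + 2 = 42*b^2 + b*(6 - 61*t) + 9*t^2 - t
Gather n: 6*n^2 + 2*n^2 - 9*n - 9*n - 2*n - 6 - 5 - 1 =8*n^2 - 20*n - 12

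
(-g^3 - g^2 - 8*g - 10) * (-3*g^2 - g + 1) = 3*g^5 + 4*g^4 + 24*g^3 + 37*g^2 + 2*g - 10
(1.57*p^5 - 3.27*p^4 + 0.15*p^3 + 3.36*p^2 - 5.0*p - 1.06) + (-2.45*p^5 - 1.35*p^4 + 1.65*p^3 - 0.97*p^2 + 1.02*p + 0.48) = -0.88*p^5 - 4.62*p^4 + 1.8*p^3 + 2.39*p^2 - 3.98*p - 0.58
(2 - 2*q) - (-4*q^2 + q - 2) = 4*q^2 - 3*q + 4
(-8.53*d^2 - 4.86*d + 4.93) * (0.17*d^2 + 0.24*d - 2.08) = -1.4501*d^4 - 2.8734*d^3 + 17.4141*d^2 + 11.292*d - 10.2544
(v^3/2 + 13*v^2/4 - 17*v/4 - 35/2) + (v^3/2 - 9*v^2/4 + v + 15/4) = v^3 + v^2 - 13*v/4 - 55/4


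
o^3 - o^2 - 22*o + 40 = (o - 4)*(o - 2)*(o + 5)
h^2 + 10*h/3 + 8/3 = (h + 4/3)*(h + 2)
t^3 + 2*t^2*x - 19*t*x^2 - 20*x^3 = (t - 4*x)*(t + x)*(t + 5*x)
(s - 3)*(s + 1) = s^2 - 2*s - 3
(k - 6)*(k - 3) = k^2 - 9*k + 18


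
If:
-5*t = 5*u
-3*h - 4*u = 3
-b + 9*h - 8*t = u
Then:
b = -5*u - 9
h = -4*u/3 - 1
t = -u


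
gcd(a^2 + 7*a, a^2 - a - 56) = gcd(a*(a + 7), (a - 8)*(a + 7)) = a + 7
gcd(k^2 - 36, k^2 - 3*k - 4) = 1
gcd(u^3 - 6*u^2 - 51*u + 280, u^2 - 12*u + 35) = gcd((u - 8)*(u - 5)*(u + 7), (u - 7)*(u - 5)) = u - 5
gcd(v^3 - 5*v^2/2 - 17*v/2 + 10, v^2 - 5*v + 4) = v^2 - 5*v + 4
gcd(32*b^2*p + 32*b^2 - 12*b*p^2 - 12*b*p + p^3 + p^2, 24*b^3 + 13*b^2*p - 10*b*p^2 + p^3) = -8*b + p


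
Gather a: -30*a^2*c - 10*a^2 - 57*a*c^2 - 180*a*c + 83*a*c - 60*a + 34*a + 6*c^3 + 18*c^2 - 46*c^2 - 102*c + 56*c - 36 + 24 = a^2*(-30*c - 10) + a*(-57*c^2 - 97*c - 26) + 6*c^3 - 28*c^2 - 46*c - 12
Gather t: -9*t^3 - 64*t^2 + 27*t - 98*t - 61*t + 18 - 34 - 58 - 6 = -9*t^3 - 64*t^2 - 132*t - 80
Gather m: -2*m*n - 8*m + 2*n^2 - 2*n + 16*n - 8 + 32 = m*(-2*n - 8) + 2*n^2 + 14*n + 24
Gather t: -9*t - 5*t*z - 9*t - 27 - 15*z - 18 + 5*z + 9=t*(-5*z - 18) - 10*z - 36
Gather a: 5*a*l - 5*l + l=5*a*l - 4*l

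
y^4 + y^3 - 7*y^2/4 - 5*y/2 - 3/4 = (y - 3/2)*(y + 1/2)*(y + 1)^2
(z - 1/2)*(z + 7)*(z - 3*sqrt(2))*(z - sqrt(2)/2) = z^4 - 7*sqrt(2)*z^3/2 + 13*z^3/2 - 91*sqrt(2)*z^2/4 - z^2/2 + 49*sqrt(2)*z/4 + 39*z/2 - 21/2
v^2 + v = v*(v + 1)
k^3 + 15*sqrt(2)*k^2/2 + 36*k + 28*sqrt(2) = (k + 2*sqrt(2))^2*(k + 7*sqrt(2)/2)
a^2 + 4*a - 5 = (a - 1)*(a + 5)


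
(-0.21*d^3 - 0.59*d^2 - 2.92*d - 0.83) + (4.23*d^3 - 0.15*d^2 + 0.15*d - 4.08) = 4.02*d^3 - 0.74*d^2 - 2.77*d - 4.91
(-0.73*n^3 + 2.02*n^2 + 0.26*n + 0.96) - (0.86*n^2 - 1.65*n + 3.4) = -0.73*n^3 + 1.16*n^2 + 1.91*n - 2.44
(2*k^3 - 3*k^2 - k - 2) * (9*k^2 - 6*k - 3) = 18*k^5 - 39*k^4 + 3*k^3 - 3*k^2 + 15*k + 6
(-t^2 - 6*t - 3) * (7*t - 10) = -7*t^3 - 32*t^2 + 39*t + 30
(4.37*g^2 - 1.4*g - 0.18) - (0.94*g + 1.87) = 4.37*g^2 - 2.34*g - 2.05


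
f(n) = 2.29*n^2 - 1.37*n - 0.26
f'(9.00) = 39.85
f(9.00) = 172.90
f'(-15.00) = -70.07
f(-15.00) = 535.54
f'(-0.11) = -1.87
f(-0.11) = -0.08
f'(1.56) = 5.77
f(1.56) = 3.18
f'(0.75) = 2.06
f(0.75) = 0.00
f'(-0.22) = -2.38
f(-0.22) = 0.15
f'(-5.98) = -28.76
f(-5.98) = 89.82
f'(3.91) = 16.54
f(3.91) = 29.39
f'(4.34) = 18.51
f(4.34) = 36.93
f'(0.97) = 3.07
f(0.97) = 0.57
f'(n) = 4.58*n - 1.37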